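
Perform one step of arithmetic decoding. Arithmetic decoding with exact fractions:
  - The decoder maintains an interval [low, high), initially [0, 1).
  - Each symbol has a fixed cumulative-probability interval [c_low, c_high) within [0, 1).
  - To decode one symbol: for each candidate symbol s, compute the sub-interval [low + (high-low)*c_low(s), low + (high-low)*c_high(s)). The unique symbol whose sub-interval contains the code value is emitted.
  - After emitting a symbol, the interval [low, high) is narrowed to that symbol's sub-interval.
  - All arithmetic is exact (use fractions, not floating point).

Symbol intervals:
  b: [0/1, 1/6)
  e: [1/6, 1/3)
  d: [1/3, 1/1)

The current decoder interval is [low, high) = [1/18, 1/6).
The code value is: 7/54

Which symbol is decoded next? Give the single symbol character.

Answer: d

Derivation:
Interval width = high − low = 1/6 − 1/18 = 1/9
Scaled code = (code − low) / width = (7/54 − 1/18) / 1/9 = 2/3
  b: [0/1, 1/6) 
  e: [1/6, 1/3) 
  d: [1/3, 1/1) ← scaled code falls here ✓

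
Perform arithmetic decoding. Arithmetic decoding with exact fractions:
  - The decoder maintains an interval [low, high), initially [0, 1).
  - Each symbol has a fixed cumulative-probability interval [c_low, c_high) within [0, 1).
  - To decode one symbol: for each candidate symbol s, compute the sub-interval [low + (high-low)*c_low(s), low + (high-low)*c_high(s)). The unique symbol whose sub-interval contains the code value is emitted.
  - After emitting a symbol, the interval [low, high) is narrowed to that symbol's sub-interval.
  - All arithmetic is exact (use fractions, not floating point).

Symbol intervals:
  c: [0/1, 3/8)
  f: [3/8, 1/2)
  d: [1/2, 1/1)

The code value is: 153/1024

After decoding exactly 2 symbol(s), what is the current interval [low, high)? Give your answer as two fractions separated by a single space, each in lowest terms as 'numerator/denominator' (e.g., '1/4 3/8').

Step 1: interval [0/1, 1/1), width = 1/1 - 0/1 = 1/1
  'c': [0/1 + 1/1*0/1, 0/1 + 1/1*3/8) = [0/1, 3/8) <- contains code 153/1024
  'f': [0/1 + 1/1*3/8, 0/1 + 1/1*1/2) = [3/8, 1/2)
  'd': [0/1 + 1/1*1/2, 0/1 + 1/1*1/1) = [1/2, 1/1)
  emit 'c', narrow to [0/1, 3/8)
Step 2: interval [0/1, 3/8), width = 3/8 - 0/1 = 3/8
  'c': [0/1 + 3/8*0/1, 0/1 + 3/8*3/8) = [0/1, 9/64)
  'f': [0/1 + 3/8*3/8, 0/1 + 3/8*1/2) = [9/64, 3/16) <- contains code 153/1024
  'd': [0/1 + 3/8*1/2, 0/1 + 3/8*1/1) = [3/16, 3/8)
  emit 'f', narrow to [9/64, 3/16)

Answer: 9/64 3/16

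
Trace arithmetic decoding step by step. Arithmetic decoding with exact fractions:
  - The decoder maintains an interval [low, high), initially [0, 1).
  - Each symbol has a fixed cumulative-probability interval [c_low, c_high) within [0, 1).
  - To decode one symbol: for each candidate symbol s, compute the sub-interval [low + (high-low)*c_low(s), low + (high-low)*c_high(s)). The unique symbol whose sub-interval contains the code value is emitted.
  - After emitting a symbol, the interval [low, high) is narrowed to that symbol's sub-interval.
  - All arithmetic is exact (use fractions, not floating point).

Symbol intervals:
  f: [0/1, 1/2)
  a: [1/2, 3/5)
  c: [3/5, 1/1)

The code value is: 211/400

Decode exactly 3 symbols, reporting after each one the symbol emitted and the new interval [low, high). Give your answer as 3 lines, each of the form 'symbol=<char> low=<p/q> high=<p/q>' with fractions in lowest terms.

Step 1: interval [0/1, 1/1), width = 1/1 - 0/1 = 1/1
  'f': [0/1 + 1/1*0/1, 0/1 + 1/1*1/2) = [0/1, 1/2)
  'a': [0/1 + 1/1*1/2, 0/1 + 1/1*3/5) = [1/2, 3/5) <- contains code 211/400
  'c': [0/1 + 1/1*3/5, 0/1 + 1/1*1/1) = [3/5, 1/1)
  emit 'a', narrow to [1/2, 3/5)
Step 2: interval [1/2, 3/5), width = 3/5 - 1/2 = 1/10
  'f': [1/2 + 1/10*0/1, 1/2 + 1/10*1/2) = [1/2, 11/20) <- contains code 211/400
  'a': [1/2 + 1/10*1/2, 1/2 + 1/10*3/5) = [11/20, 14/25)
  'c': [1/2 + 1/10*3/5, 1/2 + 1/10*1/1) = [14/25, 3/5)
  emit 'f', narrow to [1/2, 11/20)
Step 3: interval [1/2, 11/20), width = 11/20 - 1/2 = 1/20
  'f': [1/2 + 1/20*0/1, 1/2 + 1/20*1/2) = [1/2, 21/40)
  'a': [1/2 + 1/20*1/2, 1/2 + 1/20*3/5) = [21/40, 53/100) <- contains code 211/400
  'c': [1/2 + 1/20*3/5, 1/2 + 1/20*1/1) = [53/100, 11/20)
  emit 'a', narrow to [21/40, 53/100)

Answer: symbol=a low=1/2 high=3/5
symbol=f low=1/2 high=11/20
symbol=a low=21/40 high=53/100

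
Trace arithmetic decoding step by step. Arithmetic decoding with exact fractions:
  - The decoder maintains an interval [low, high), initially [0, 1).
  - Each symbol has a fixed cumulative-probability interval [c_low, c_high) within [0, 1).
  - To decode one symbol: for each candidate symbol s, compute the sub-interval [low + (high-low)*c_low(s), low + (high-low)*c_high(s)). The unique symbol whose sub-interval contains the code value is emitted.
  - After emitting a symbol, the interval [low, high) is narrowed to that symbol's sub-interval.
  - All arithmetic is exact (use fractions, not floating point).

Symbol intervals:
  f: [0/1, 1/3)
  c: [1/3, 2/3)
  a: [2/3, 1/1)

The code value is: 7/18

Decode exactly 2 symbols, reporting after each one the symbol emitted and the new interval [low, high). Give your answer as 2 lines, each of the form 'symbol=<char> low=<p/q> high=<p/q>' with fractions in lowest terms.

Answer: symbol=c low=1/3 high=2/3
symbol=f low=1/3 high=4/9

Derivation:
Step 1: interval [0/1, 1/1), width = 1/1 - 0/1 = 1/1
  'f': [0/1 + 1/1*0/1, 0/1 + 1/1*1/3) = [0/1, 1/3)
  'c': [0/1 + 1/1*1/3, 0/1 + 1/1*2/3) = [1/3, 2/3) <- contains code 7/18
  'a': [0/1 + 1/1*2/3, 0/1 + 1/1*1/1) = [2/3, 1/1)
  emit 'c', narrow to [1/3, 2/3)
Step 2: interval [1/3, 2/3), width = 2/3 - 1/3 = 1/3
  'f': [1/3 + 1/3*0/1, 1/3 + 1/3*1/3) = [1/3, 4/9) <- contains code 7/18
  'c': [1/3 + 1/3*1/3, 1/3 + 1/3*2/3) = [4/9, 5/9)
  'a': [1/3 + 1/3*2/3, 1/3 + 1/3*1/1) = [5/9, 2/3)
  emit 'f', narrow to [1/3, 4/9)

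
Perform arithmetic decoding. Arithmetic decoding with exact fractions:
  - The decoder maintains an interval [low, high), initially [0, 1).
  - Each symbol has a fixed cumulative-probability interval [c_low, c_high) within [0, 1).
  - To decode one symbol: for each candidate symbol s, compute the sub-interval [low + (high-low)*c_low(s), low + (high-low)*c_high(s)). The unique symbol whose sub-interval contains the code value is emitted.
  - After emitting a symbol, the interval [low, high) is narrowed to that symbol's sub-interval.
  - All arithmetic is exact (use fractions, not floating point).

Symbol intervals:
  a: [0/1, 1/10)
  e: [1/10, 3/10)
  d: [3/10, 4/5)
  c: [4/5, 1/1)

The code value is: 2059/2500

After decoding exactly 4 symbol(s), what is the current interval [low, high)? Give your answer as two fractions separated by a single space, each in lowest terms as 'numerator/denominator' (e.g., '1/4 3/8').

Answer: 1029/1250 103/125

Derivation:
Step 1: interval [0/1, 1/1), width = 1/1 - 0/1 = 1/1
  'a': [0/1 + 1/1*0/1, 0/1 + 1/1*1/10) = [0/1, 1/10)
  'e': [0/1 + 1/1*1/10, 0/1 + 1/1*3/10) = [1/10, 3/10)
  'd': [0/1 + 1/1*3/10, 0/1 + 1/1*4/5) = [3/10, 4/5)
  'c': [0/1 + 1/1*4/5, 0/1 + 1/1*1/1) = [4/5, 1/1) <- contains code 2059/2500
  emit 'c', narrow to [4/5, 1/1)
Step 2: interval [4/5, 1/1), width = 1/1 - 4/5 = 1/5
  'a': [4/5 + 1/5*0/1, 4/5 + 1/5*1/10) = [4/5, 41/50)
  'e': [4/5 + 1/5*1/10, 4/5 + 1/5*3/10) = [41/50, 43/50) <- contains code 2059/2500
  'd': [4/5 + 1/5*3/10, 4/5 + 1/5*4/5) = [43/50, 24/25)
  'c': [4/5 + 1/5*4/5, 4/5 + 1/5*1/1) = [24/25, 1/1)
  emit 'e', narrow to [41/50, 43/50)
Step 3: interval [41/50, 43/50), width = 43/50 - 41/50 = 1/25
  'a': [41/50 + 1/25*0/1, 41/50 + 1/25*1/10) = [41/50, 103/125) <- contains code 2059/2500
  'e': [41/50 + 1/25*1/10, 41/50 + 1/25*3/10) = [103/125, 104/125)
  'd': [41/50 + 1/25*3/10, 41/50 + 1/25*4/5) = [104/125, 213/250)
  'c': [41/50 + 1/25*4/5, 41/50 + 1/25*1/1) = [213/250, 43/50)
  emit 'a', narrow to [41/50, 103/125)
Step 4: interval [41/50, 103/125), width = 103/125 - 41/50 = 1/250
  'a': [41/50 + 1/250*0/1, 41/50 + 1/250*1/10) = [41/50, 2051/2500)
  'e': [41/50 + 1/250*1/10, 41/50 + 1/250*3/10) = [2051/2500, 2053/2500)
  'd': [41/50 + 1/250*3/10, 41/50 + 1/250*4/5) = [2053/2500, 1029/1250)
  'c': [41/50 + 1/250*4/5, 41/50 + 1/250*1/1) = [1029/1250, 103/125) <- contains code 2059/2500
  emit 'c', narrow to [1029/1250, 103/125)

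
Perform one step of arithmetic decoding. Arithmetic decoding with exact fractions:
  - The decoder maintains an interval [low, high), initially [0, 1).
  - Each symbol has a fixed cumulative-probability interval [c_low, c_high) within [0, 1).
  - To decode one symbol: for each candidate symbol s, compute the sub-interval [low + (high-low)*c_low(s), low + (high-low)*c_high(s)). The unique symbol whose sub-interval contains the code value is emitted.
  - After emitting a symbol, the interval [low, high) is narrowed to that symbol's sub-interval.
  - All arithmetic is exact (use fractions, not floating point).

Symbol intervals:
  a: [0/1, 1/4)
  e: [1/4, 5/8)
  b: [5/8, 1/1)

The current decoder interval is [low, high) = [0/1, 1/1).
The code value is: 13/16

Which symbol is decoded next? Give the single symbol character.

Interval width = high − low = 1/1 − 0/1 = 1/1
Scaled code = (code − low) / width = (13/16 − 0/1) / 1/1 = 13/16
  a: [0/1, 1/4) 
  e: [1/4, 5/8) 
  b: [5/8, 1/1) ← scaled code falls here ✓

Answer: b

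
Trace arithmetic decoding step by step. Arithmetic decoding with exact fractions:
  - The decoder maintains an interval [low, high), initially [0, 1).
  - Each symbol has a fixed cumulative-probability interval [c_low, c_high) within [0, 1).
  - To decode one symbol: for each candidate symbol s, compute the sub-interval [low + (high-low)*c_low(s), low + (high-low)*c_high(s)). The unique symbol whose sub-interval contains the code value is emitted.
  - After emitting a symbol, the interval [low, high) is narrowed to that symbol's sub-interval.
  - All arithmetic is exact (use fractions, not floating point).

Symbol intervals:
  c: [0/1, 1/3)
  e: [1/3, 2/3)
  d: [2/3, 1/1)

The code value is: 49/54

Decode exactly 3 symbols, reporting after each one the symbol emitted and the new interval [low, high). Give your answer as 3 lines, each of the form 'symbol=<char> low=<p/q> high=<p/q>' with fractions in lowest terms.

Step 1: interval [0/1, 1/1), width = 1/1 - 0/1 = 1/1
  'c': [0/1 + 1/1*0/1, 0/1 + 1/1*1/3) = [0/1, 1/3)
  'e': [0/1 + 1/1*1/3, 0/1 + 1/1*2/3) = [1/3, 2/3)
  'd': [0/1 + 1/1*2/3, 0/1 + 1/1*1/1) = [2/3, 1/1) <- contains code 49/54
  emit 'd', narrow to [2/3, 1/1)
Step 2: interval [2/3, 1/1), width = 1/1 - 2/3 = 1/3
  'c': [2/3 + 1/3*0/1, 2/3 + 1/3*1/3) = [2/3, 7/9)
  'e': [2/3 + 1/3*1/3, 2/3 + 1/3*2/3) = [7/9, 8/9)
  'd': [2/3 + 1/3*2/3, 2/3 + 1/3*1/1) = [8/9, 1/1) <- contains code 49/54
  emit 'd', narrow to [8/9, 1/1)
Step 3: interval [8/9, 1/1), width = 1/1 - 8/9 = 1/9
  'c': [8/9 + 1/9*0/1, 8/9 + 1/9*1/3) = [8/9, 25/27) <- contains code 49/54
  'e': [8/9 + 1/9*1/3, 8/9 + 1/9*2/3) = [25/27, 26/27)
  'd': [8/9 + 1/9*2/3, 8/9 + 1/9*1/1) = [26/27, 1/1)
  emit 'c', narrow to [8/9, 25/27)

Answer: symbol=d low=2/3 high=1/1
symbol=d low=8/9 high=1/1
symbol=c low=8/9 high=25/27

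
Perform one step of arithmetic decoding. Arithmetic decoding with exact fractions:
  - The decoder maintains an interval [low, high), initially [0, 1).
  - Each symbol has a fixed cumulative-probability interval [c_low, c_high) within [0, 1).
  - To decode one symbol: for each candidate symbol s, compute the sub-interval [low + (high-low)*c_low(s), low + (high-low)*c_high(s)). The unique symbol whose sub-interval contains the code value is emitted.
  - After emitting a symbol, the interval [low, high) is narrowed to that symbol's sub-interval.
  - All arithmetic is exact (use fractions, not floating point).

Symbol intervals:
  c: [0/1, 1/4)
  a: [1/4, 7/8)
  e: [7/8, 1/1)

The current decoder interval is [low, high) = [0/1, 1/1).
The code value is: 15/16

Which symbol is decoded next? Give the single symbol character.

Interval width = high − low = 1/1 − 0/1 = 1/1
Scaled code = (code − low) / width = (15/16 − 0/1) / 1/1 = 15/16
  c: [0/1, 1/4) 
  a: [1/4, 7/8) 
  e: [7/8, 1/1) ← scaled code falls here ✓

Answer: e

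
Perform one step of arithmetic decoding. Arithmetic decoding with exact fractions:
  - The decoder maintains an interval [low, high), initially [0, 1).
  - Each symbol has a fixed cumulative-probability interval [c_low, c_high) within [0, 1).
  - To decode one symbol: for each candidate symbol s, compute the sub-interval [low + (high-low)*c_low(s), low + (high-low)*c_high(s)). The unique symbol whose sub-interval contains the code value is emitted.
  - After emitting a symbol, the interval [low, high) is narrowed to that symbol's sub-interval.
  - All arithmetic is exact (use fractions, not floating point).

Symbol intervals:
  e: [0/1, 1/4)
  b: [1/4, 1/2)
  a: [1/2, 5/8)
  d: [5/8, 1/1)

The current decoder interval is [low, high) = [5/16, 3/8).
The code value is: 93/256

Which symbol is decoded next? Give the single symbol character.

Answer: d

Derivation:
Interval width = high − low = 3/8 − 5/16 = 1/16
Scaled code = (code − low) / width = (93/256 − 5/16) / 1/16 = 13/16
  e: [0/1, 1/4) 
  b: [1/4, 1/2) 
  a: [1/2, 5/8) 
  d: [5/8, 1/1) ← scaled code falls here ✓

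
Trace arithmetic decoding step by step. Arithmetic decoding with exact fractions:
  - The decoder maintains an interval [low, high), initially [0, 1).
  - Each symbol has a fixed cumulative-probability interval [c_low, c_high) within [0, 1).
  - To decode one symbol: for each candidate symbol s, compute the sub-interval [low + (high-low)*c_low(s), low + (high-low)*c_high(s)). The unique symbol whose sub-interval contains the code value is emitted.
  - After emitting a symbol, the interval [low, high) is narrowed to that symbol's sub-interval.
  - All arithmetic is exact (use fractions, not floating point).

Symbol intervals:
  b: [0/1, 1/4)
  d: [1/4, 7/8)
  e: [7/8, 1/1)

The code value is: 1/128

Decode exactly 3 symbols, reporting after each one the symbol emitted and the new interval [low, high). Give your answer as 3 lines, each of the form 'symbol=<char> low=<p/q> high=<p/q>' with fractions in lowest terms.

Step 1: interval [0/1, 1/1), width = 1/1 - 0/1 = 1/1
  'b': [0/1 + 1/1*0/1, 0/1 + 1/1*1/4) = [0/1, 1/4) <- contains code 1/128
  'd': [0/1 + 1/1*1/4, 0/1 + 1/1*7/8) = [1/4, 7/8)
  'e': [0/1 + 1/1*7/8, 0/1 + 1/1*1/1) = [7/8, 1/1)
  emit 'b', narrow to [0/1, 1/4)
Step 2: interval [0/1, 1/4), width = 1/4 - 0/1 = 1/4
  'b': [0/1 + 1/4*0/1, 0/1 + 1/4*1/4) = [0/1, 1/16) <- contains code 1/128
  'd': [0/1 + 1/4*1/4, 0/1 + 1/4*7/8) = [1/16, 7/32)
  'e': [0/1 + 1/4*7/8, 0/1 + 1/4*1/1) = [7/32, 1/4)
  emit 'b', narrow to [0/1, 1/16)
Step 3: interval [0/1, 1/16), width = 1/16 - 0/1 = 1/16
  'b': [0/1 + 1/16*0/1, 0/1 + 1/16*1/4) = [0/1, 1/64) <- contains code 1/128
  'd': [0/1 + 1/16*1/4, 0/1 + 1/16*7/8) = [1/64, 7/128)
  'e': [0/1 + 1/16*7/8, 0/1 + 1/16*1/1) = [7/128, 1/16)
  emit 'b', narrow to [0/1, 1/64)

Answer: symbol=b low=0/1 high=1/4
symbol=b low=0/1 high=1/16
symbol=b low=0/1 high=1/64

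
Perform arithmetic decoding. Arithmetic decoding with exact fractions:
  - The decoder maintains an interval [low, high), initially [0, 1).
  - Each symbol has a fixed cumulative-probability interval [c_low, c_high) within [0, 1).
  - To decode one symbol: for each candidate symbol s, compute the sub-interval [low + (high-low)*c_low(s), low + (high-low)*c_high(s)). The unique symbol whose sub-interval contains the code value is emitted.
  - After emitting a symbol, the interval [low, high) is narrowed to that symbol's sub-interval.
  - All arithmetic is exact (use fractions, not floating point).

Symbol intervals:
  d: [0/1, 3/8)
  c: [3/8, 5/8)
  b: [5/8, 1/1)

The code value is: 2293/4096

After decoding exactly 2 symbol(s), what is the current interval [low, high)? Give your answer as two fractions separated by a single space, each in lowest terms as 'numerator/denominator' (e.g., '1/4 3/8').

Answer: 17/32 5/8

Derivation:
Step 1: interval [0/1, 1/1), width = 1/1 - 0/1 = 1/1
  'd': [0/1 + 1/1*0/1, 0/1 + 1/1*3/8) = [0/1, 3/8)
  'c': [0/1 + 1/1*3/8, 0/1 + 1/1*5/8) = [3/8, 5/8) <- contains code 2293/4096
  'b': [0/1 + 1/1*5/8, 0/1 + 1/1*1/1) = [5/8, 1/1)
  emit 'c', narrow to [3/8, 5/8)
Step 2: interval [3/8, 5/8), width = 5/8 - 3/8 = 1/4
  'd': [3/8 + 1/4*0/1, 3/8 + 1/4*3/8) = [3/8, 15/32)
  'c': [3/8 + 1/4*3/8, 3/8 + 1/4*5/8) = [15/32, 17/32)
  'b': [3/8 + 1/4*5/8, 3/8 + 1/4*1/1) = [17/32, 5/8) <- contains code 2293/4096
  emit 'b', narrow to [17/32, 5/8)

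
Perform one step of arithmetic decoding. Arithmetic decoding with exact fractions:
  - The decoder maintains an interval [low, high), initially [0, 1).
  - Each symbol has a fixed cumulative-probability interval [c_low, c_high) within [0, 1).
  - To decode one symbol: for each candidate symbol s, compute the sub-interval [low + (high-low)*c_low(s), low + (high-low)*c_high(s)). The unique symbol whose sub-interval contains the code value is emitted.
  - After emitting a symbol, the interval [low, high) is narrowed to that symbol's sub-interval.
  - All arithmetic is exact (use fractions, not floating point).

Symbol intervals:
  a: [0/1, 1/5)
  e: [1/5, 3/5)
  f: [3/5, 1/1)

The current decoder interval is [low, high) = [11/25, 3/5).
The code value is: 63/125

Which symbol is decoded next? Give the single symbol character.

Answer: e

Derivation:
Interval width = high − low = 3/5 − 11/25 = 4/25
Scaled code = (code − low) / width = (63/125 − 11/25) / 4/25 = 2/5
  a: [0/1, 1/5) 
  e: [1/5, 3/5) ← scaled code falls here ✓
  f: [3/5, 1/1) 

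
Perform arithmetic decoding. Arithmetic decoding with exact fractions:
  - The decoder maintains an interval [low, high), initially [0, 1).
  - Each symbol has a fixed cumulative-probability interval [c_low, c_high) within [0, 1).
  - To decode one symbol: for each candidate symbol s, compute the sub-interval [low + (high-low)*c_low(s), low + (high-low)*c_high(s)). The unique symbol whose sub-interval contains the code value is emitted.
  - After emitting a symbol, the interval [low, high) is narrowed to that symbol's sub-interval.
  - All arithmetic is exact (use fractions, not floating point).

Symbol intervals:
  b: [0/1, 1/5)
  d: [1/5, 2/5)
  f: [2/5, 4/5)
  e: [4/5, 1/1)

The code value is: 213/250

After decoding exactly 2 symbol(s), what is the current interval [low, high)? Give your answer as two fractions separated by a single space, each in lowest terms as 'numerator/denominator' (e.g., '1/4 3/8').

Answer: 21/25 22/25

Derivation:
Step 1: interval [0/1, 1/1), width = 1/1 - 0/1 = 1/1
  'b': [0/1 + 1/1*0/1, 0/1 + 1/1*1/5) = [0/1, 1/5)
  'd': [0/1 + 1/1*1/5, 0/1 + 1/1*2/5) = [1/5, 2/5)
  'f': [0/1 + 1/1*2/5, 0/1 + 1/1*4/5) = [2/5, 4/5)
  'e': [0/1 + 1/1*4/5, 0/1 + 1/1*1/1) = [4/5, 1/1) <- contains code 213/250
  emit 'e', narrow to [4/5, 1/1)
Step 2: interval [4/5, 1/1), width = 1/1 - 4/5 = 1/5
  'b': [4/5 + 1/5*0/1, 4/5 + 1/5*1/5) = [4/5, 21/25)
  'd': [4/5 + 1/5*1/5, 4/5 + 1/5*2/5) = [21/25, 22/25) <- contains code 213/250
  'f': [4/5 + 1/5*2/5, 4/5 + 1/5*4/5) = [22/25, 24/25)
  'e': [4/5 + 1/5*4/5, 4/5 + 1/5*1/1) = [24/25, 1/1)
  emit 'd', narrow to [21/25, 22/25)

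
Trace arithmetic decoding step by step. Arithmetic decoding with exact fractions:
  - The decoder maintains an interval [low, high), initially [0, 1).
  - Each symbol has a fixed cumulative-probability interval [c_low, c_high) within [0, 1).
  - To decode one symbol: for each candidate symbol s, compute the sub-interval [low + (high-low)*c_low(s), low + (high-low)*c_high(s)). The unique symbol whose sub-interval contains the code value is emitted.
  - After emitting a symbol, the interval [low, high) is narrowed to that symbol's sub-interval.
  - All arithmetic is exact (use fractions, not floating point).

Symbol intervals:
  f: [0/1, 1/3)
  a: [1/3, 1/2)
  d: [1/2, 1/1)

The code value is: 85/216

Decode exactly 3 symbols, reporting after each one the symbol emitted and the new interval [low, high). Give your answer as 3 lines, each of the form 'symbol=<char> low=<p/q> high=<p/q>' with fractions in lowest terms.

Step 1: interval [0/1, 1/1), width = 1/1 - 0/1 = 1/1
  'f': [0/1 + 1/1*0/1, 0/1 + 1/1*1/3) = [0/1, 1/3)
  'a': [0/1 + 1/1*1/3, 0/1 + 1/1*1/2) = [1/3, 1/2) <- contains code 85/216
  'd': [0/1 + 1/1*1/2, 0/1 + 1/1*1/1) = [1/2, 1/1)
  emit 'a', narrow to [1/3, 1/2)
Step 2: interval [1/3, 1/2), width = 1/2 - 1/3 = 1/6
  'f': [1/3 + 1/6*0/1, 1/3 + 1/6*1/3) = [1/3, 7/18)
  'a': [1/3 + 1/6*1/3, 1/3 + 1/6*1/2) = [7/18, 5/12) <- contains code 85/216
  'd': [1/3 + 1/6*1/2, 1/3 + 1/6*1/1) = [5/12, 1/2)
  emit 'a', narrow to [7/18, 5/12)
Step 3: interval [7/18, 5/12), width = 5/12 - 7/18 = 1/36
  'f': [7/18 + 1/36*0/1, 7/18 + 1/36*1/3) = [7/18, 43/108) <- contains code 85/216
  'a': [7/18 + 1/36*1/3, 7/18 + 1/36*1/2) = [43/108, 29/72)
  'd': [7/18 + 1/36*1/2, 7/18 + 1/36*1/1) = [29/72, 5/12)
  emit 'f', narrow to [7/18, 43/108)

Answer: symbol=a low=1/3 high=1/2
symbol=a low=7/18 high=5/12
symbol=f low=7/18 high=43/108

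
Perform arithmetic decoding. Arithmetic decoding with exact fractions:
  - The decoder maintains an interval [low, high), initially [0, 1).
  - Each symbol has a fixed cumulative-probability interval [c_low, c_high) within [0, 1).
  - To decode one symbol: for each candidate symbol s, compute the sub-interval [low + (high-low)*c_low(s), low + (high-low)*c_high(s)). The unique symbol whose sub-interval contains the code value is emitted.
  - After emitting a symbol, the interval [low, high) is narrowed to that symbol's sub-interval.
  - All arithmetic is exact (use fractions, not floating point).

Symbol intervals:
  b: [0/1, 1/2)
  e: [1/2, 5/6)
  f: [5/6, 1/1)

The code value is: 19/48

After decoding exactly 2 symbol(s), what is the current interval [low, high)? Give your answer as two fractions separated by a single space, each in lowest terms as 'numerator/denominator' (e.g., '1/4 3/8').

Answer: 1/4 5/12

Derivation:
Step 1: interval [0/1, 1/1), width = 1/1 - 0/1 = 1/1
  'b': [0/1 + 1/1*0/1, 0/1 + 1/1*1/2) = [0/1, 1/2) <- contains code 19/48
  'e': [0/1 + 1/1*1/2, 0/1 + 1/1*5/6) = [1/2, 5/6)
  'f': [0/1 + 1/1*5/6, 0/1 + 1/1*1/1) = [5/6, 1/1)
  emit 'b', narrow to [0/1, 1/2)
Step 2: interval [0/1, 1/2), width = 1/2 - 0/1 = 1/2
  'b': [0/1 + 1/2*0/1, 0/1 + 1/2*1/2) = [0/1, 1/4)
  'e': [0/1 + 1/2*1/2, 0/1 + 1/2*5/6) = [1/4, 5/12) <- contains code 19/48
  'f': [0/1 + 1/2*5/6, 0/1 + 1/2*1/1) = [5/12, 1/2)
  emit 'e', narrow to [1/4, 5/12)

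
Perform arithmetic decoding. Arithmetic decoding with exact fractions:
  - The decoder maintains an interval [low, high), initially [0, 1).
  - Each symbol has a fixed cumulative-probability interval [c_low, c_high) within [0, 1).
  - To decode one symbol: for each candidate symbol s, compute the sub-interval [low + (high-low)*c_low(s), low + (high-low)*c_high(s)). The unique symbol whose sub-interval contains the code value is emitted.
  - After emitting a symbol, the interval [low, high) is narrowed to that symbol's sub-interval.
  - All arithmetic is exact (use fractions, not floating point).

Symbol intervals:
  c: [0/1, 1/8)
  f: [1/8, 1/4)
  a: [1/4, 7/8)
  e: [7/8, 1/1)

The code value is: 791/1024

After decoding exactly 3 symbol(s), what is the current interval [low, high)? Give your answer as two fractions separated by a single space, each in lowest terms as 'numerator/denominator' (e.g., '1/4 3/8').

Answer: 383/512 51/64

Derivation:
Step 1: interval [0/1, 1/1), width = 1/1 - 0/1 = 1/1
  'c': [0/1 + 1/1*0/1, 0/1 + 1/1*1/8) = [0/1, 1/8)
  'f': [0/1 + 1/1*1/8, 0/1 + 1/1*1/4) = [1/8, 1/4)
  'a': [0/1 + 1/1*1/4, 0/1 + 1/1*7/8) = [1/4, 7/8) <- contains code 791/1024
  'e': [0/1 + 1/1*7/8, 0/1 + 1/1*1/1) = [7/8, 1/1)
  emit 'a', narrow to [1/4, 7/8)
Step 2: interval [1/4, 7/8), width = 7/8 - 1/4 = 5/8
  'c': [1/4 + 5/8*0/1, 1/4 + 5/8*1/8) = [1/4, 21/64)
  'f': [1/4 + 5/8*1/8, 1/4 + 5/8*1/4) = [21/64, 13/32)
  'a': [1/4 + 5/8*1/4, 1/4 + 5/8*7/8) = [13/32, 51/64) <- contains code 791/1024
  'e': [1/4 + 5/8*7/8, 1/4 + 5/8*1/1) = [51/64, 7/8)
  emit 'a', narrow to [13/32, 51/64)
Step 3: interval [13/32, 51/64), width = 51/64 - 13/32 = 25/64
  'c': [13/32 + 25/64*0/1, 13/32 + 25/64*1/8) = [13/32, 233/512)
  'f': [13/32 + 25/64*1/8, 13/32 + 25/64*1/4) = [233/512, 129/256)
  'a': [13/32 + 25/64*1/4, 13/32 + 25/64*7/8) = [129/256, 383/512)
  'e': [13/32 + 25/64*7/8, 13/32 + 25/64*1/1) = [383/512, 51/64) <- contains code 791/1024
  emit 'e', narrow to [383/512, 51/64)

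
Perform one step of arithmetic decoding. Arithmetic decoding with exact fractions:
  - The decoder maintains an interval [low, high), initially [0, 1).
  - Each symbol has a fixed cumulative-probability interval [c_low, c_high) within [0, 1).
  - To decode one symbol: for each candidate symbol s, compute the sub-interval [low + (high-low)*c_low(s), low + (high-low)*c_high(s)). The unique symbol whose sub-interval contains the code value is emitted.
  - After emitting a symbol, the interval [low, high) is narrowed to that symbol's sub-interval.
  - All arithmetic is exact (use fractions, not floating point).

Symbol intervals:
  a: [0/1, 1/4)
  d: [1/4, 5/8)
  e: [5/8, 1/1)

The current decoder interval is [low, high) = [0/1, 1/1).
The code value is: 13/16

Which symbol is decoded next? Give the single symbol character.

Answer: e

Derivation:
Interval width = high − low = 1/1 − 0/1 = 1/1
Scaled code = (code − low) / width = (13/16 − 0/1) / 1/1 = 13/16
  a: [0/1, 1/4) 
  d: [1/4, 5/8) 
  e: [5/8, 1/1) ← scaled code falls here ✓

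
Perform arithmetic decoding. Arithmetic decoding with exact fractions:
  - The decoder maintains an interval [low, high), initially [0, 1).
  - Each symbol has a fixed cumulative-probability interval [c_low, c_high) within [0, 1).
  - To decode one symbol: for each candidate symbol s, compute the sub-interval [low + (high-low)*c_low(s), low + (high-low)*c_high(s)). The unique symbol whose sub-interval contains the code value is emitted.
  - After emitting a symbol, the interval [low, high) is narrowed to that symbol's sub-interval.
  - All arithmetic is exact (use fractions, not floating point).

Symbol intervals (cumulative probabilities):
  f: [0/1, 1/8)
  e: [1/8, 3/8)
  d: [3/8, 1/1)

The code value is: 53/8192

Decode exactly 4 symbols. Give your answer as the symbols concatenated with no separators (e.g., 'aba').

Answer: ffdf

Derivation:
Step 1: interval [0/1, 1/1), width = 1/1 - 0/1 = 1/1
  'f': [0/1 + 1/1*0/1, 0/1 + 1/1*1/8) = [0/1, 1/8) <- contains code 53/8192
  'e': [0/1 + 1/1*1/8, 0/1 + 1/1*3/8) = [1/8, 3/8)
  'd': [0/1 + 1/1*3/8, 0/1 + 1/1*1/1) = [3/8, 1/1)
  emit 'f', narrow to [0/1, 1/8)
Step 2: interval [0/1, 1/8), width = 1/8 - 0/1 = 1/8
  'f': [0/1 + 1/8*0/1, 0/1 + 1/8*1/8) = [0/1, 1/64) <- contains code 53/8192
  'e': [0/1 + 1/8*1/8, 0/1 + 1/8*3/8) = [1/64, 3/64)
  'd': [0/1 + 1/8*3/8, 0/1 + 1/8*1/1) = [3/64, 1/8)
  emit 'f', narrow to [0/1, 1/64)
Step 3: interval [0/1, 1/64), width = 1/64 - 0/1 = 1/64
  'f': [0/1 + 1/64*0/1, 0/1 + 1/64*1/8) = [0/1, 1/512)
  'e': [0/1 + 1/64*1/8, 0/1 + 1/64*3/8) = [1/512, 3/512)
  'd': [0/1 + 1/64*3/8, 0/1 + 1/64*1/1) = [3/512, 1/64) <- contains code 53/8192
  emit 'd', narrow to [3/512, 1/64)
Step 4: interval [3/512, 1/64), width = 1/64 - 3/512 = 5/512
  'f': [3/512 + 5/512*0/1, 3/512 + 5/512*1/8) = [3/512, 29/4096) <- contains code 53/8192
  'e': [3/512 + 5/512*1/8, 3/512 + 5/512*3/8) = [29/4096, 39/4096)
  'd': [3/512 + 5/512*3/8, 3/512 + 5/512*1/1) = [39/4096, 1/64)
  emit 'f', narrow to [3/512, 29/4096)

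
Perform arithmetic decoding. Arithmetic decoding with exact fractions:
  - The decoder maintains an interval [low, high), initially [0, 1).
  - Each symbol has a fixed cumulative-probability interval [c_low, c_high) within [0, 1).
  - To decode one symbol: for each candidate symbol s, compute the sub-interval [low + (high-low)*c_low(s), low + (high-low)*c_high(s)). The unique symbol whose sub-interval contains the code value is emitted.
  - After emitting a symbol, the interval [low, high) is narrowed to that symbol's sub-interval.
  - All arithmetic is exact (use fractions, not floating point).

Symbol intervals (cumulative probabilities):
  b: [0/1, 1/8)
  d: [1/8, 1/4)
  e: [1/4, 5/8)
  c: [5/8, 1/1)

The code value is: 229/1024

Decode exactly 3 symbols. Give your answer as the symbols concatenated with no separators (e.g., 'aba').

Answer: dce

Derivation:
Step 1: interval [0/1, 1/1), width = 1/1 - 0/1 = 1/1
  'b': [0/1 + 1/1*0/1, 0/1 + 1/1*1/8) = [0/1, 1/8)
  'd': [0/1 + 1/1*1/8, 0/1 + 1/1*1/4) = [1/8, 1/4) <- contains code 229/1024
  'e': [0/1 + 1/1*1/4, 0/1 + 1/1*5/8) = [1/4, 5/8)
  'c': [0/1 + 1/1*5/8, 0/1 + 1/1*1/1) = [5/8, 1/1)
  emit 'd', narrow to [1/8, 1/4)
Step 2: interval [1/8, 1/4), width = 1/4 - 1/8 = 1/8
  'b': [1/8 + 1/8*0/1, 1/8 + 1/8*1/8) = [1/8, 9/64)
  'd': [1/8 + 1/8*1/8, 1/8 + 1/8*1/4) = [9/64, 5/32)
  'e': [1/8 + 1/8*1/4, 1/8 + 1/8*5/8) = [5/32, 13/64)
  'c': [1/8 + 1/8*5/8, 1/8 + 1/8*1/1) = [13/64, 1/4) <- contains code 229/1024
  emit 'c', narrow to [13/64, 1/4)
Step 3: interval [13/64, 1/4), width = 1/4 - 13/64 = 3/64
  'b': [13/64 + 3/64*0/1, 13/64 + 3/64*1/8) = [13/64, 107/512)
  'd': [13/64 + 3/64*1/8, 13/64 + 3/64*1/4) = [107/512, 55/256)
  'e': [13/64 + 3/64*1/4, 13/64 + 3/64*5/8) = [55/256, 119/512) <- contains code 229/1024
  'c': [13/64 + 3/64*5/8, 13/64 + 3/64*1/1) = [119/512, 1/4)
  emit 'e', narrow to [55/256, 119/512)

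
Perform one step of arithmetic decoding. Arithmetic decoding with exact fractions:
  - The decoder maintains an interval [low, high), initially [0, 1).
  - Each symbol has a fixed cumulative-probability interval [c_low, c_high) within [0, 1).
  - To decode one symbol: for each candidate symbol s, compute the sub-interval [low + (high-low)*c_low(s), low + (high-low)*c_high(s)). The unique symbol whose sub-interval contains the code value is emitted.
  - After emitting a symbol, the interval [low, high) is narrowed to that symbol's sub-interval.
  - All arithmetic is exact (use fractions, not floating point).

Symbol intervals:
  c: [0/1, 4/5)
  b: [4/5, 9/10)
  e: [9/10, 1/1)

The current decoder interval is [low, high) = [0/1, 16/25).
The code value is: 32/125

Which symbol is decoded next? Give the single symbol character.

Interval width = high − low = 16/25 − 0/1 = 16/25
Scaled code = (code − low) / width = (32/125 − 0/1) / 16/25 = 2/5
  c: [0/1, 4/5) ← scaled code falls here ✓
  b: [4/5, 9/10) 
  e: [9/10, 1/1) 

Answer: c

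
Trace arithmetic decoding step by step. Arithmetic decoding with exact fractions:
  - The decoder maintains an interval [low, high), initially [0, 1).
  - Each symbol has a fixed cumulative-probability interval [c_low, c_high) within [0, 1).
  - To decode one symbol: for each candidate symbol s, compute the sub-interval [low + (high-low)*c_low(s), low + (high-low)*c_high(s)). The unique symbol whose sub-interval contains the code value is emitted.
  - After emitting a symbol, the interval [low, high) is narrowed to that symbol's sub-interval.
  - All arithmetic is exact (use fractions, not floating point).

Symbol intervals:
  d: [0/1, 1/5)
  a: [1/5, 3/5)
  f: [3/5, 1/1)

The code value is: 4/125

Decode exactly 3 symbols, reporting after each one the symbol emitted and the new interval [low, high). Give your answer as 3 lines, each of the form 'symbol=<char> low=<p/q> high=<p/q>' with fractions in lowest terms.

Step 1: interval [0/1, 1/1), width = 1/1 - 0/1 = 1/1
  'd': [0/1 + 1/1*0/1, 0/1 + 1/1*1/5) = [0/1, 1/5) <- contains code 4/125
  'a': [0/1 + 1/1*1/5, 0/1 + 1/1*3/5) = [1/5, 3/5)
  'f': [0/1 + 1/1*3/5, 0/1 + 1/1*1/1) = [3/5, 1/1)
  emit 'd', narrow to [0/1, 1/5)
Step 2: interval [0/1, 1/5), width = 1/5 - 0/1 = 1/5
  'd': [0/1 + 1/5*0/1, 0/1 + 1/5*1/5) = [0/1, 1/25) <- contains code 4/125
  'a': [0/1 + 1/5*1/5, 0/1 + 1/5*3/5) = [1/25, 3/25)
  'f': [0/1 + 1/5*3/5, 0/1 + 1/5*1/1) = [3/25, 1/5)
  emit 'd', narrow to [0/1, 1/25)
Step 3: interval [0/1, 1/25), width = 1/25 - 0/1 = 1/25
  'd': [0/1 + 1/25*0/1, 0/1 + 1/25*1/5) = [0/1, 1/125)
  'a': [0/1 + 1/25*1/5, 0/1 + 1/25*3/5) = [1/125, 3/125)
  'f': [0/1 + 1/25*3/5, 0/1 + 1/25*1/1) = [3/125, 1/25) <- contains code 4/125
  emit 'f', narrow to [3/125, 1/25)

Answer: symbol=d low=0/1 high=1/5
symbol=d low=0/1 high=1/25
symbol=f low=3/125 high=1/25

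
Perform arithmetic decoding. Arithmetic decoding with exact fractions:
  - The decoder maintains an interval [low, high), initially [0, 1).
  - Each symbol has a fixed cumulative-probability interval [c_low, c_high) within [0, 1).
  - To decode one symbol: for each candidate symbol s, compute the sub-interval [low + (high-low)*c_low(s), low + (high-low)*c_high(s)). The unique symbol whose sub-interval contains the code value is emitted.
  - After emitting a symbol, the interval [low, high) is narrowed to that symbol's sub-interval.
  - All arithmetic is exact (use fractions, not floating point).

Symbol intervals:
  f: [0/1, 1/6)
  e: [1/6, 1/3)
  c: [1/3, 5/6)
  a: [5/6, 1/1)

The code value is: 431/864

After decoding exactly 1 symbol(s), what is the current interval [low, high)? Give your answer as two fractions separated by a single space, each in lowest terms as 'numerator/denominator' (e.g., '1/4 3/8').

Answer: 1/3 5/6

Derivation:
Step 1: interval [0/1, 1/1), width = 1/1 - 0/1 = 1/1
  'f': [0/1 + 1/1*0/1, 0/1 + 1/1*1/6) = [0/1, 1/6)
  'e': [0/1 + 1/1*1/6, 0/1 + 1/1*1/3) = [1/6, 1/3)
  'c': [0/1 + 1/1*1/3, 0/1 + 1/1*5/6) = [1/3, 5/6) <- contains code 431/864
  'a': [0/1 + 1/1*5/6, 0/1 + 1/1*1/1) = [5/6, 1/1)
  emit 'c', narrow to [1/3, 5/6)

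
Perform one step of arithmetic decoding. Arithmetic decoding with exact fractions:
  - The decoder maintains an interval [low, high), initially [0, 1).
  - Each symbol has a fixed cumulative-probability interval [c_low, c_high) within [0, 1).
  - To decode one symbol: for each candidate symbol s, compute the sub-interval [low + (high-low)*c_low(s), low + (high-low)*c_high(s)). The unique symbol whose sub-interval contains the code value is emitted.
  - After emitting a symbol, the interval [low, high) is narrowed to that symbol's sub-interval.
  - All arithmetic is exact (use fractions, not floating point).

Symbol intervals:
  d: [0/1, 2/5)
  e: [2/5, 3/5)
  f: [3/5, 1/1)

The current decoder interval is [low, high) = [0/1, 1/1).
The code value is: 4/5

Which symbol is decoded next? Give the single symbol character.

Answer: f

Derivation:
Interval width = high − low = 1/1 − 0/1 = 1/1
Scaled code = (code − low) / width = (4/5 − 0/1) / 1/1 = 4/5
  d: [0/1, 2/5) 
  e: [2/5, 3/5) 
  f: [3/5, 1/1) ← scaled code falls here ✓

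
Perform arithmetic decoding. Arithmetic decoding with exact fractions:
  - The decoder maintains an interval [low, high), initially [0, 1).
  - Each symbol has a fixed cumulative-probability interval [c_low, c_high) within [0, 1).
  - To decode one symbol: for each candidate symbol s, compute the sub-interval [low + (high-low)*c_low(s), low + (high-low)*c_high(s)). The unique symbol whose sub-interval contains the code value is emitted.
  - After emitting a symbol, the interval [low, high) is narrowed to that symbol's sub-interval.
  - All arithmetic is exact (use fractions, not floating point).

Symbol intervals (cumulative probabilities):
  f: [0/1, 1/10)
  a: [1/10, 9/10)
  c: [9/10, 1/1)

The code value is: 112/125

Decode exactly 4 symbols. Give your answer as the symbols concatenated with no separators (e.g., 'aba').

Answer: acca

Derivation:
Step 1: interval [0/1, 1/1), width = 1/1 - 0/1 = 1/1
  'f': [0/1 + 1/1*0/1, 0/1 + 1/1*1/10) = [0/1, 1/10)
  'a': [0/1 + 1/1*1/10, 0/1 + 1/1*9/10) = [1/10, 9/10) <- contains code 112/125
  'c': [0/1 + 1/1*9/10, 0/1 + 1/1*1/1) = [9/10, 1/1)
  emit 'a', narrow to [1/10, 9/10)
Step 2: interval [1/10, 9/10), width = 9/10 - 1/10 = 4/5
  'f': [1/10 + 4/5*0/1, 1/10 + 4/5*1/10) = [1/10, 9/50)
  'a': [1/10 + 4/5*1/10, 1/10 + 4/5*9/10) = [9/50, 41/50)
  'c': [1/10 + 4/5*9/10, 1/10 + 4/5*1/1) = [41/50, 9/10) <- contains code 112/125
  emit 'c', narrow to [41/50, 9/10)
Step 3: interval [41/50, 9/10), width = 9/10 - 41/50 = 2/25
  'f': [41/50 + 2/25*0/1, 41/50 + 2/25*1/10) = [41/50, 207/250)
  'a': [41/50 + 2/25*1/10, 41/50 + 2/25*9/10) = [207/250, 223/250)
  'c': [41/50 + 2/25*9/10, 41/50 + 2/25*1/1) = [223/250, 9/10) <- contains code 112/125
  emit 'c', narrow to [223/250, 9/10)
Step 4: interval [223/250, 9/10), width = 9/10 - 223/250 = 1/125
  'f': [223/250 + 1/125*0/1, 223/250 + 1/125*1/10) = [223/250, 558/625)
  'a': [223/250 + 1/125*1/10, 223/250 + 1/125*9/10) = [558/625, 562/625) <- contains code 112/125
  'c': [223/250 + 1/125*9/10, 223/250 + 1/125*1/1) = [562/625, 9/10)
  emit 'a', narrow to [558/625, 562/625)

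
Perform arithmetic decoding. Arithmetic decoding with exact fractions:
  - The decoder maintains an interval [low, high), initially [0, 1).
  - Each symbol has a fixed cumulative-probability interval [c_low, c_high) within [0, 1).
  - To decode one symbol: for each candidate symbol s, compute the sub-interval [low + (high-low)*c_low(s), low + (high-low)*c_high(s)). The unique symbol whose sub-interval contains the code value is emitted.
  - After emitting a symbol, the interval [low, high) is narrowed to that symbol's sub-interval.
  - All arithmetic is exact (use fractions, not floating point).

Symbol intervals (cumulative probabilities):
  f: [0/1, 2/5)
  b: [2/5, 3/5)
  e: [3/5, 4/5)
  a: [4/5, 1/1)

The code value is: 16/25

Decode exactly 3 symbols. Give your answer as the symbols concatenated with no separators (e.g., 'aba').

Step 1: interval [0/1, 1/1), width = 1/1 - 0/1 = 1/1
  'f': [0/1 + 1/1*0/1, 0/1 + 1/1*2/5) = [0/1, 2/5)
  'b': [0/1 + 1/1*2/5, 0/1 + 1/1*3/5) = [2/5, 3/5)
  'e': [0/1 + 1/1*3/5, 0/1 + 1/1*4/5) = [3/5, 4/5) <- contains code 16/25
  'a': [0/1 + 1/1*4/5, 0/1 + 1/1*1/1) = [4/5, 1/1)
  emit 'e', narrow to [3/5, 4/5)
Step 2: interval [3/5, 4/5), width = 4/5 - 3/5 = 1/5
  'f': [3/5 + 1/5*0/1, 3/5 + 1/5*2/5) = [3/5, 17/25) <- contains code 16/25
  'b': [3/5 + 1/5*2/5, 3/5 + 1/5*3/5) = [17/25, 18/25)
  'e': [3/5 + 1/5*3/5, 3/5 + 1/5*4/5) = [18/25, 19/25)
  'a': [3/5 + 1/5*4/5, 3/5 + 1/5*1/1) = [19/25, 4/5)
  emit 'f', narrow to [3/5, 17/25)
Step 3: interval [3/5, 17/25), width = 17/25 - 3/5 = 2/25
  'f': [3/5 + 2/25*0/1, 3/5 + 2/25*2/5) = [3/5, 79/125)
  'b': [3/5 + 2/25*2/5, 3/5 + 2/25*3/5) = [79/125, 81/125) <- contains code 16/25
  'e': [3/5 + 2/25*3/5, 3/5 + 2/25*4/5) = [81/125, 83/125)
  'a': [3/5 + 2/25*4/5, 3/5 + 2/25*1/1) = [83/125, 17/25)
  emit 'b', narrow to [79/125, 81/125)

Answer: efb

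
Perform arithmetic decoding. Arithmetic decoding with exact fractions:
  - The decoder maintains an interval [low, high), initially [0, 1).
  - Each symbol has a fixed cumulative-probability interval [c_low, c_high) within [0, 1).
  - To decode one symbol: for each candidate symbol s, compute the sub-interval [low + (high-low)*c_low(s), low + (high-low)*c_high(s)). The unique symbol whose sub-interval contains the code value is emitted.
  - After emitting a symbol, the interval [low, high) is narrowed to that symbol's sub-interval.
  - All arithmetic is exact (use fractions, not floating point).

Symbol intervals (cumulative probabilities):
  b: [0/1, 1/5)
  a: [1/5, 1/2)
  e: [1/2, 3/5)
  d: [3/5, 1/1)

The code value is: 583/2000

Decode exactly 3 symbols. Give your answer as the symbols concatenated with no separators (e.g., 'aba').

Step 1: interval [0/1, 1/1), width = 1/1 - 0/1 = 1/1
  'b': [0/1 + 1/1*0/1, 0/1 + 1/1*1/5) = [0/1, 1/5)
  'a': [0/1 + 1/1*1/5, 0/1 + 1/1*1/2) = [1/5, 1/2) <- contains code 583/2000
  'e': [0/1 + 1/1*1/2, 0/1 + 1/1*3/5) = [1/2, 3/5)
  'd': [0/1 + 1/1*3/5, 0/1 + 1/1*1/1) = [3/5, 1/1)
  emit 'a', narrow to [1/5, 1/2)
Step 2: interval [1/5, 1/2), width = 1/2 - 1/5 = 3/10
  'b': [1/5 + 3/10*0/1, 1/5 + 3/10*1/5) = [1/5, 13/50)
  'a': [1/5 + 3/10*1/5, 1/5 + 3/10*1/2) = [13/50, 7/20) <- contains code 583/2000
  'e': [1/5 + 3/10*1/2, 1/5 + 3/10*3/5) = [7/20, 19/50)
  'd': [1/5 + 3/10*3/5, 1/5 + 3/10*1/1) = [19/50, 1/2)
  emit 'a', narrow to [13/50, 7/20)
Step 3: interval [13/50, 7/20), width = 7/20 - 13/50 = 9/100
  'b': [13/50 + 9/100*0/1, 13/50 + 9/100*1/5) = [13/50, 139/500)
  'a': [13/50 + 9/100*1/5, 13/50 + 9/100*1/2) = [139/500, 61/200) <- contains code 583/2000
  'e': [13/50 + 9/100*1/2, 13/50 + 9/100*3/5) = [61/200, 157/500)
  'd': [13/50 + 9/100*3/5, 13/50 + 9/100*1/1) = [157/500, 7/20)
  emit 'a', narrow to [139/500, 61/200)

Answer: aaa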